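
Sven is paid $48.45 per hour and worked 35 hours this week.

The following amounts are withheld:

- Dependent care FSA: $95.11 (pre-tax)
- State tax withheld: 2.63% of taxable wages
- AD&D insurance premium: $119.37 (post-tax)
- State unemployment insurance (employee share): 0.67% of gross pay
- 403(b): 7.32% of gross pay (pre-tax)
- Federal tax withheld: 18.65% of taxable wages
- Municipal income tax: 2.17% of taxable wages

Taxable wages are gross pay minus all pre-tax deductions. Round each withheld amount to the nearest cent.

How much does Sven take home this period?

$999.54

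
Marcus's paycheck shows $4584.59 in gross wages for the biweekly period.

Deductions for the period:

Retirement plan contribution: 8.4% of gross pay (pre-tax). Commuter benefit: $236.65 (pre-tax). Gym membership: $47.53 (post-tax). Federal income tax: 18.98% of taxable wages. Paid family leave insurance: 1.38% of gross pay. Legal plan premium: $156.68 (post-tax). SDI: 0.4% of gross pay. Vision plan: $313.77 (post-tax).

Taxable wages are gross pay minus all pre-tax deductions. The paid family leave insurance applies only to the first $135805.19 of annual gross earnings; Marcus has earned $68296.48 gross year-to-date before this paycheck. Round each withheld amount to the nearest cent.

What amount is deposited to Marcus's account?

Commuter benefit: $236.65
Retirement plan contribution: $4584.59 × 0.084 = $385.11
Pre-tax total = $236.65 + $385.11 = $621.76
Taxable wages = $4584.59 − $621.76 = $3962.83
Federal income tax: $3962.83 × 0.1898 = $752.15
Paid family leave insurance: cap not yet reached, full $4584.59 is subject → $4584.59 × 0.0138 = $63.27
SDI: $4584.59 × 0.004 = $18.34
Legal plan premium: $156.68
Gym membership: $47.53
Vision plan: $313.77
Total deductions = $236.65 + $385.11 + $752.15 + $63.27 + $18.34 + $156.68 + $47.53 + $313.77 = $1973.50
Net pay = $4584.59 − $1973.50 = $2611.09

$2611.09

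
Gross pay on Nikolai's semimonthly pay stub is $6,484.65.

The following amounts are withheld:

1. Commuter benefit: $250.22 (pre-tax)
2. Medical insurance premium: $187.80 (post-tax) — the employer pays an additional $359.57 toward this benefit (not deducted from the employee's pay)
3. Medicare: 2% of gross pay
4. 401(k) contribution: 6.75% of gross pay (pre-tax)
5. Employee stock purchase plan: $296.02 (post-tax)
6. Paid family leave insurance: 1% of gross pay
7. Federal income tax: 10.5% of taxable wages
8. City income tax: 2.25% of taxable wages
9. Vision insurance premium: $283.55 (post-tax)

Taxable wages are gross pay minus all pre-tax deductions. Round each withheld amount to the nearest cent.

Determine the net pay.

$4,095.72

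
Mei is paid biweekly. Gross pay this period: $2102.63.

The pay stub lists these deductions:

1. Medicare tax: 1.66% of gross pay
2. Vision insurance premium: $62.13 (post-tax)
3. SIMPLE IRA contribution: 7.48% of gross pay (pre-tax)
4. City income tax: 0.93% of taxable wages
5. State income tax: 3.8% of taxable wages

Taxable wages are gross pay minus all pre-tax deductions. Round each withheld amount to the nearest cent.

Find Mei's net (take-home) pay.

$1756.31

SIMPLE IRA contribution: $2102.63 × 0.0748 = $157.28
Taxable wages = $2102.63 − $157.28 = $1945.35
State income tax: $1945.35 × 0.038 = $73.92
City income tax: $1945.35 × 0.0093 = $18.09
Medicare tax: $2102.63 × 0.0166 = $34.90
Vision insurance premium: $62.13
Total deductions = $157.28 + $73.92 + $18.09 + $34.90 + $62.13 = $346.32
Net pay = $2102.63 − $346.32 = $1756.31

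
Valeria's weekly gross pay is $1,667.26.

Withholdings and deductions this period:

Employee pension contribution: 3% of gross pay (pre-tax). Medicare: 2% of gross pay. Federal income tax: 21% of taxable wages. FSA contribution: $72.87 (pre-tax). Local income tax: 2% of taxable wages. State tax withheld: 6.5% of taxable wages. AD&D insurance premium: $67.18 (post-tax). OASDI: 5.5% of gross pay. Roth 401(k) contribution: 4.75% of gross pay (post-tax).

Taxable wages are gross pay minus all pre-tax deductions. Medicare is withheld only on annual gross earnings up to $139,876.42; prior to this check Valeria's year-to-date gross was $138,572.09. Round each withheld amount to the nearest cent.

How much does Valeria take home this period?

$824.62

FSA contribution: $72.87
Employee pension contribution: $1,667.26 × 0.03 = $50.02
Pre-tax total = $72.87 + $50.02 = $122.89
Taxable wages = $1,667.26 − $122.89 = $1,544.37
Federal income tax: $1,544.37 × 0.21 = $324.32
State tax withheld: $1,544.37 × 0.065 = $100.38
Local income tax: $1,544.37 × 0.02 = $30.89
OASDI: $1,667.26 × 0.055 = $91.70
Medicare: only $139,876.42 − $138,572.09 = $1,304.33 of this check is subject → $1,304.33 × 0.02 = $26.09
Roth 401(k) contribution: $1,667.26 × 0.0475 = $79.19
AD&D insurance premium: $67.18
Total deductions = $72.87 + $50.02 + $324.32 + $100.38 + $30.89 + $91.70 + $26.09 + $79.19 + $67.18 = $842.64
Net pay = $1,667.26 − $842.64 = $824.62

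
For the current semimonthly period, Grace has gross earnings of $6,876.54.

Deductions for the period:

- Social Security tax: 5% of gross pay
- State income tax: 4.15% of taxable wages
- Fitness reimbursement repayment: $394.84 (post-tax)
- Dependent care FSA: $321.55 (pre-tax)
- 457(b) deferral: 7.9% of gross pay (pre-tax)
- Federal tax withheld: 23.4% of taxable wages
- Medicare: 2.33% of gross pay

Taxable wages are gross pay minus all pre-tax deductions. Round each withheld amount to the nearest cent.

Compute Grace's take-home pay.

$3,456.61

457(b) deferral: $6,876.54 × 0.079 = $543.25
Dependent care FSA: $321.55
Pre-tax total = $543.25 + $321.55 = $864.80
Taxable wages = $6,876.54 − $864.80 = $6,011.74
State income tax: $6,011.74 × 0.0415 = $249.49
Federal tax withheld: $6,011.74 × 0.234 = $1,406.75
Medicare: $6,876.54 × 0.0233 = $160.22
Social Security tax: $6,876.54 × 0.05 = $343.83
Fitness reimbursement repayment: $394.84
Total deductions = $543.25 + $321.55 + $249.49 + $1,406.75 + $160.22 + $343.83 + $394.84 = $3,419.93
Net pay = $6,876.54 − $3,419.93 = $3,456.61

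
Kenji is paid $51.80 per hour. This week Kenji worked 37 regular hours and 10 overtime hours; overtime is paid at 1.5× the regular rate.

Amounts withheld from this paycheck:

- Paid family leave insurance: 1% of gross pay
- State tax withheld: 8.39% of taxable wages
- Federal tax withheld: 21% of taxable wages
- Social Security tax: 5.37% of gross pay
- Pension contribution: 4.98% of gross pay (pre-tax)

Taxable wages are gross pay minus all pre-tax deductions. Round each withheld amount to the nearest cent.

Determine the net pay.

Regular pay: 37 × $51.80 = $1,916.60
Overtime pay: 10 × $51.80 × 1.5 = $777.00
Gross pay = $1,916.60 + $777.00 = $2,693.60
Pension contribution: $2,693.60 × 0.0498 = $134.14
Taxable wages = $2,693.60 − $134.14 = $2,559.46
State tax withheld: $2,559.46 × 0.0839 = $214.74
Federal tax withheld: $2,559.46 × 0.21 = $537.49
Social Security tax: $2,693.60 × 0.0537 = $144.65
Paid family leave insurance: $2,693.60 × 0.01 = $26.94
Total deductions = $134.14 + $214.74 + $537.49 + $144.65 + $26.94 = $1,057.96
Net pay = $2,693.60 − $1,057.96 = $1,635.64

$1,635.64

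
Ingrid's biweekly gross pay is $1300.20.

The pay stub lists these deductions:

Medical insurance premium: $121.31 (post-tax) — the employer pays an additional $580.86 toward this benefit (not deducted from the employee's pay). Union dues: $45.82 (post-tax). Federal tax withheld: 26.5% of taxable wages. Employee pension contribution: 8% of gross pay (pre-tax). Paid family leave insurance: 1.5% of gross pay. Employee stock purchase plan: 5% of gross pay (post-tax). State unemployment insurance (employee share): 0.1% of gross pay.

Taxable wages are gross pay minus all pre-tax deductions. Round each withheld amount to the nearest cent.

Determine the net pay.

Employee pension contribution: $1300.20 × 0.08 = $104.02
Taxable wages = $1300.20 − $104.02 = $1196.18
Federal tax withheld: $1196.18 × 0.265 = $316.99
State unemployment insurance (employee share): $1300.20 × 0.001 = $1.30
Paid family leave insurance: $1300.20 × 0.015 = $19.50
Employee stock purchase plan: $1300.20 × 0.05 = $65.01
Medical insurance premium: $121.31
Union dues: $45.82
(Employer's $580.86 toward medical insurance premium is not withheld from the employee.)
Total deductions = $104.02 + $316.99 + $1.30 + $19.50 + $65.01 + $121.31 + $45.82 = $673.95
Net pay = $1300.20 − $673.95 = $626.25

$626.25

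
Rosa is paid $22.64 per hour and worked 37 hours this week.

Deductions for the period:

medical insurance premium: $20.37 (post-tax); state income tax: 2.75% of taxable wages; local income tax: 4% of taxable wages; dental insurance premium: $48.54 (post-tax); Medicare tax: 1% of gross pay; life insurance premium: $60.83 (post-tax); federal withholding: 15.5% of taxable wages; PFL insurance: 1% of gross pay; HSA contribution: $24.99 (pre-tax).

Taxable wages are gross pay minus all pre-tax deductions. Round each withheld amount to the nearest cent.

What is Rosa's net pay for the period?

$485.36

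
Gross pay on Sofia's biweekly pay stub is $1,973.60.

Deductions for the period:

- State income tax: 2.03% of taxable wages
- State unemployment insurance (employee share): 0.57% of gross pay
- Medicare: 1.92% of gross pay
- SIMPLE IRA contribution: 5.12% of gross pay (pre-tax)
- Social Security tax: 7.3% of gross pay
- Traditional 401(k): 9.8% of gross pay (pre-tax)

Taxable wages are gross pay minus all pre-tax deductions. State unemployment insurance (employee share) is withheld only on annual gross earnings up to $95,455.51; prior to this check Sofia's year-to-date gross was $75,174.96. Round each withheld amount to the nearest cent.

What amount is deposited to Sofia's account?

$1,451.84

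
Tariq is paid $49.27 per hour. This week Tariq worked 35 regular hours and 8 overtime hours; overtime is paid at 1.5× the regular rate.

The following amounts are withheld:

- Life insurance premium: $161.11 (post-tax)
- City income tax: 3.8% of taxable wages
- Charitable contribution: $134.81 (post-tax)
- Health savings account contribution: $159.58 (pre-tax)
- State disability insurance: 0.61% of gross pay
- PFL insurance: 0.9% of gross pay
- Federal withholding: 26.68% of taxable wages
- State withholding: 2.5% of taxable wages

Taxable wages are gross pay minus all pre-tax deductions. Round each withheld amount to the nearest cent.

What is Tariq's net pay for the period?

$1114.14

Regular pay: 35 × $49.27 = $1724.45
Overtime pay: 8 × $49.27 × 1.5 = $591.24
Gross pay = $1724.45 + $591.24 = $2315.69
Health savings account contribution: $159.58
Taxable wages = $2315.69 − $159.58 = $2156.11
City income tax: $2156.11 × 0.038 = $81.93
State withholding: $2156.11 × 0.025 = $53.90
Federal withholding: $2156.11 × 0.2668 = $575.25
State disability insurance: $2315.69 × 0.0061 = $14.13
PFL insurance: $2315.69 × 0.009 = $20.84
Charitable contribution: $134.81
Life insurance premium: $161.11
Total deductions = $159.58 + $81.93 + $53.90 + $575.25 + $14.13 + $20.84 + $134.81 + $161.11 = $1201.55
Net pay = $2315.69 − $1201.55 = $1114.14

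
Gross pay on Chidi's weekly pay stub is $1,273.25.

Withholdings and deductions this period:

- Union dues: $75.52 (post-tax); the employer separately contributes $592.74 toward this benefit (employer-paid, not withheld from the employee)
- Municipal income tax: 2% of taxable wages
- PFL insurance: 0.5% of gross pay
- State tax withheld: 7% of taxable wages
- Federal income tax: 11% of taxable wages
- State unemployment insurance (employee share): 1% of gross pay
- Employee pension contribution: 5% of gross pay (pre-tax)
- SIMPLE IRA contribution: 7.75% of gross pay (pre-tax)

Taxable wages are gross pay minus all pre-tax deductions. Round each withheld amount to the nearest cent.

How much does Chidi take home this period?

$794.11

SIMPLE IRA contribution: $1,273.25 × 0.0775 = $98.68
Employee pension contribution: $1,273.25 × 0.05 = $63.66
Pre-tax total = $98.68 + $63.66 = $162.34
Taxable wages = $1,273.25 − $162.34 = $1,110.91
State tax withheld: $1,110.91 × 0.07 = $77.76
Municipal income tax: $1,110.91 × 0.02 = $22.22
Federal income tax: $1,110.91 × 0.11 = $122.20
PFL insurance: $1,273.25 × 0.005 = $6.37
State unemployment insurance (employee share): $1,273.25 × 0.01 = $12.73
Union dues: $75.52
(Employer's $592.74 toward union dues is not withheld from the employee.)
Total deductions = $98.68 + $63.66 + $77.76 + $22.22 + $122.20 + $6.37 + $12.73 + $75.52 = $479.14
Net pay = $1,273.25 − $479.14 = $794.11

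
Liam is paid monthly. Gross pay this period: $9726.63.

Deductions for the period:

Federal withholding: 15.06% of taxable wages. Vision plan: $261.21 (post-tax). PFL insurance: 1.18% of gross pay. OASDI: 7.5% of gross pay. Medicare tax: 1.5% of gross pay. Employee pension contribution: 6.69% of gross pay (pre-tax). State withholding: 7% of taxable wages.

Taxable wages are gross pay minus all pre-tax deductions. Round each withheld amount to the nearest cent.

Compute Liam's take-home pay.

$5822.40

Employee pension contribution: $9726.63 × 0.0669 = $650.71
Taxable wages = $9726.63 − $650.71 = $9075.92
State withholding: $9075.92 × 0.07 = $635.31
Federal withholding: $9075.92 × 0.1506 = $1366.83
OASDI: $9726.63 × 0.075 = $729.50
PFL insurance: $9726.63 × 0.0118 = $114.77
Medicare tax: $9726.63 × 0.015 = $145.90
Vision plan: $261.21
Total deductions = $650.71 + $635.31 + $1366.83 + $729.50 + $114.77 + $145.90 + $261.21 = $3904.23
Net pay = $9726.63 − $3904.23 = $5822.40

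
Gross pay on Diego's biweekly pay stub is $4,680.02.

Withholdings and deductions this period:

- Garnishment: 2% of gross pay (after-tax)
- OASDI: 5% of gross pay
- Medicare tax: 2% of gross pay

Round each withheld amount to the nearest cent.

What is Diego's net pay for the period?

Medicare tax: $4,680.02 × 0.02 = $93.60
OASDI: $4,680.02 × 0.05 = $234.00
Garnishment: $4,680.02 × 0.02 = $93.60
Total deductions = $93.60 + $234.00 + $93.60 = $421.20
Net pay = $4,680.02 − $421.20 = $4,258.82

$4,258.82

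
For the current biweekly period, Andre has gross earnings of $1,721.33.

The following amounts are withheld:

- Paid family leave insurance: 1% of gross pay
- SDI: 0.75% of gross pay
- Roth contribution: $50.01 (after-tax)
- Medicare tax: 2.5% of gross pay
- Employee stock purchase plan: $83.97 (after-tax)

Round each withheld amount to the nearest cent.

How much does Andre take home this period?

Medicare tax: $1,721.33 × 0.025 = $43.03
Paid family leave insurance: $1,721.33 × 0.01 = $17.21
SDI: $1,721.33 × 0.0075 = $12.91
Roth contribution: $50.01
Employee stock purchase plan: $83.97
Total deductions = $43.03 + $17.21 + $12.91 + $50.01 + $83.97 = $207.13
Net pay = $1,721.33 − $207.13 = $1,514.20

$1,514.20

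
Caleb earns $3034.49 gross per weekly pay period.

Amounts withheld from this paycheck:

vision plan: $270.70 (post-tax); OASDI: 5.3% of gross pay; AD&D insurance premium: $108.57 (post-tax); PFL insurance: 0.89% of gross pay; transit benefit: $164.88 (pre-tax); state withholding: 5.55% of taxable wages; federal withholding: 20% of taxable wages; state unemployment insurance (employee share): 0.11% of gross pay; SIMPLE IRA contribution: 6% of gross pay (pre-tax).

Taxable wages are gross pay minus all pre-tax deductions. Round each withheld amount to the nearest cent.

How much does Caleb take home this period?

$1430.42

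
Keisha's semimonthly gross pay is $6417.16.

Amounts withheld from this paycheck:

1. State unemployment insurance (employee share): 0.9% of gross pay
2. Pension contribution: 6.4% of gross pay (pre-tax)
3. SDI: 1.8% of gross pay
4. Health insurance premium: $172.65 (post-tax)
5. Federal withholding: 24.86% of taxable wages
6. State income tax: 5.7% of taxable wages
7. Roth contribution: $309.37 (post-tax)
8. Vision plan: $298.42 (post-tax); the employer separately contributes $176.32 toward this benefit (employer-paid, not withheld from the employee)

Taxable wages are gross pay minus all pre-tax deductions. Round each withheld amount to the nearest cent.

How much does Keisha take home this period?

$3217.18

Pension contribution: $6417.16 × 0.064 = $410.70
Taxable wages = $6417.16 − $410.70 = $6006.46
Federal withholding: $6006.46 × 0.2486 = $1493.21
State income tax: $6006.46 × 0.057 = $342.37
SDI: $6417.16 × 0.018 = $115.51
State unemployment insurance (employee share): $6417.16 × 0.009 = $57.75
Roth contribution: $309.37
Vision plan: $298.42
Health insurance premium: $172.65
(Employer's $176.32 toward vision plan is not withheld from the employee.)
Total deductions = $410.70 + $1493.21 + $342.37 + $115.51 + $57.75 + $309.37 + $298.42 + $172.65 = $3199.98
Net pay = $6417.16 − $3199.98 = $3217.18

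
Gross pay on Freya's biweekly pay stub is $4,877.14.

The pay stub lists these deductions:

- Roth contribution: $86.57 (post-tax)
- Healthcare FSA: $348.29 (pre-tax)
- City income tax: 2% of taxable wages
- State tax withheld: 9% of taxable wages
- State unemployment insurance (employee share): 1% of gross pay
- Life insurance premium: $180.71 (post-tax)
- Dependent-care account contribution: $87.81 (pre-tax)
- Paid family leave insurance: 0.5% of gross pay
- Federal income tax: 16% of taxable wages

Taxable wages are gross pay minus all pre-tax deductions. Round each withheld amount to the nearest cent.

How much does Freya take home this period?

$2,901.52

Dependent-care account contribution: $87.81
Healthcare FSA: $348.29
Pre-tax total = $87.81 + $348.29 = $436.10
Taxable wages = $4,877.14 − $436.10 = $4,441.04
State tax withheld: $4,441.04 × 0.09 = $399.69
Federal income tax: $4,441.04 × 0.16 = $710.57
City income tax: $4,441.04 × 0.02 = $88.82
State unemployment insurance (employee share): $4,877.14 × 0.01 = $48.77
Paid family leave insurance: $4,877.14 × 0.005 = $24.39
Roth contribution: $86.57
Life insurance premium: $180.71
Total deductions = $87.81 + $348.29 + $399.69 + $710.57 + $88.82 + $48.77 + $24.39 + $86.57 + $180.71 = $1,975.62
Net pay = $4,877.14 − $1,975.62 = $2,901.52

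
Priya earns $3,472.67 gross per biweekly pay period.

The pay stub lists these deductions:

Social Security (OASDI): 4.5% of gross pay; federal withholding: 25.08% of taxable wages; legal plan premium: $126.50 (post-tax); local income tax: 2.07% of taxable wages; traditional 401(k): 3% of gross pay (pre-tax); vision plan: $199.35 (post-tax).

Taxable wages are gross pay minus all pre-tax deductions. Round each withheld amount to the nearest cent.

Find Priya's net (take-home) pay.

$1,971.82

Traditional 401(k): $3,472.67 × 0.03 = $104.18
Taxable wages = $3,472.67 − $104.18 = $3,368.49
Local income tax: $3,368.49 × 0.0207 = $69.73
Federal withholding: $3,368.49 × 0.2508 = $844.82
Social Security (OASDI): $3,472.67 × 0.045 = $156.27
Vision plan: $199.35
Legal plan premium: $126.50
Total deductions = $104.18 + $69.73 + $844.82 + $156.27 + $199.35 + $126.50 = $1,500.85
Net pay = $3,472.67 − $1,500.85 = $1,971.82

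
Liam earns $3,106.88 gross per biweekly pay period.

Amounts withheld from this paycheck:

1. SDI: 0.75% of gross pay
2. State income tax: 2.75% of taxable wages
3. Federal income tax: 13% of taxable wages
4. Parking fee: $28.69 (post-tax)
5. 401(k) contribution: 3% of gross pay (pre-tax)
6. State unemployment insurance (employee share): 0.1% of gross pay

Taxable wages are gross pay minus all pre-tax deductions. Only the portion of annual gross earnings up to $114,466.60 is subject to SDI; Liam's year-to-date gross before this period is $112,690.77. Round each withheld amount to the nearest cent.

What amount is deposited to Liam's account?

$2,493.89

401(k) contribution: $3,106.88 × 0.03 = $93.21
Taxable wages = $3,106.88 − $93.21 = $3,013.67
State income tax: $3,013.67 × 0.0275 = $82.88
Federal income tax: $3,013.67 × 0.13 = $391.78
SDI: only $114,466.60 − $112,690.77 = $1,775.83 of this check is subject → $1,775.83 × 0.0075 = $13.32
State unemployment insurance (employee share): $3,106.88 × 0.001 = $3.11
Parking fee: $28.69
Total deductions = $93.21 + $82.88 + $391.78 + $13.32 + $3.11 + $28.69 = $612.99
Net pay = $3,106.88 − $612.99 = $2,493.89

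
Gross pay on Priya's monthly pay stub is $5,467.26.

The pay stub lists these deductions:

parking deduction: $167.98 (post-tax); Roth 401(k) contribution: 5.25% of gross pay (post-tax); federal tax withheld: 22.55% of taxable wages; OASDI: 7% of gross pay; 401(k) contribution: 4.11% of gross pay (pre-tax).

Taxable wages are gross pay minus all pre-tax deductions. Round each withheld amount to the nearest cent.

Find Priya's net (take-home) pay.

401(k) contribution: $5,467.26 × 0.0411 = $224.70
Taxable wages = $5,467.26 − $224.70 = $5,242.56
Federal tax withheld: $5,242.56 × 0.2255 = $1,182.20
OASDI: $5,467.26 × 0.07 = $382.71
Parking deduction: $167.98
Roth 401(k) contribution: $5,467.26 × 0.0525 = $287.03
Total deductions = $224.70 + $1,182.20 + $382.71 + $167.98 + $287.03 = $2,244.62
Net pay = $5,467.26 − $2,244.62 = $3,222.64

$3,222.64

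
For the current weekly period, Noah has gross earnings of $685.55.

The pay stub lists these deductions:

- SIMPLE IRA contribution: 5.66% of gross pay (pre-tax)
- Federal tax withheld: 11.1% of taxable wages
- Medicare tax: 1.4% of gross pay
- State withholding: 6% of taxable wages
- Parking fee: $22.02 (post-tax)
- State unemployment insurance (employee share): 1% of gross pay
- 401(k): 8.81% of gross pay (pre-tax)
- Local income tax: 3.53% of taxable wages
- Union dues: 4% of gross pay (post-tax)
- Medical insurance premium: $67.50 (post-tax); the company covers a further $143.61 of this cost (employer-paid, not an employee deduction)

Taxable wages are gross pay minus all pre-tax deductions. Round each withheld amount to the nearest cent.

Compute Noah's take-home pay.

$331.99

401(k): $685.55 × 0.0881 = $60.40
SIMPLE IRA contribution: $685.55 × 0.0566 = $38.80
Pre-tax total = $60.40 + $38.80 = $99.20
Taxable wages = $685.55 − $99.20 = $586.35
State withholding: $586.35 × 0.06 = $35.18
Federal tax withheld: $586.35 × 0.111 = $65.08
Local income tax: $586.35 × 0.0353 = $20.70
State unemployment insurance (employee share): $685.55 × 0.01 = $6.86
Medicare tax: $685.55 × 0.014 = $9.60
Medical insurance premium: $67.50
Union dues: $685.55 × 0.04 = $27.42
Parking fee: $22.02
(Employer's $143.61 toward medical insurance premium is not withheld from the employee.)
Total deductions = $60.40 + $38.80 + $35.18 + $65.08 + $20.70 + $6.86 + $9.60 + $67.50 + $27.42 + $22.02 = $353.56
Net pay = $685.55 − $353.56 = $331.99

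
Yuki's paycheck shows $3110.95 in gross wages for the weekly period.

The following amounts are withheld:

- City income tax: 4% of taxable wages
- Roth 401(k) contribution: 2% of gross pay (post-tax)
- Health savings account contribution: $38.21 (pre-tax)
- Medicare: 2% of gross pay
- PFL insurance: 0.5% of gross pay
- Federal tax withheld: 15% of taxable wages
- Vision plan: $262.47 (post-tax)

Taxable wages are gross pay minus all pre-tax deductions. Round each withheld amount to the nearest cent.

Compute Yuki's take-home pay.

$2086.46

Health savings account contribution: $38.21
Taxable wages = $3110.95 − $38.21 = $3072.74
City income tax: $3072.74 × 0.04 = $122.91
Federal tax withheld: $3072.74 × 0.15 = $460.91
Medicare: $3110.95 × 0.02 = $62.22
PFL insurance: $3110.95 × 0.005 = $15.55
Vision plan: $262.47
Roth 401(k) contribution: $3110.95 × 0.02 = $62.22
Total deductions = $38.21 + $122.91 + $460.91 + $62.22 + $15.55 + $262.47 + $62.22 = $1024.49
Net pay = $3110.95 − $1024.49 = $2086.46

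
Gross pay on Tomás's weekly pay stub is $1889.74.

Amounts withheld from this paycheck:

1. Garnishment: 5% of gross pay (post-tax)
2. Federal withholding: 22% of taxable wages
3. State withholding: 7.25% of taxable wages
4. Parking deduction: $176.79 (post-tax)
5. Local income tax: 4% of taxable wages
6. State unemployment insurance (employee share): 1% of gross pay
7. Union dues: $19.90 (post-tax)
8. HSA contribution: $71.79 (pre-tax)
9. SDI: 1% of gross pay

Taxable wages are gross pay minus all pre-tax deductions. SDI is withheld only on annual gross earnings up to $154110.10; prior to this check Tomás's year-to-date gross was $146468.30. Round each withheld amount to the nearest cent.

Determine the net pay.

$884.50

HSA contribution: $71.79
Taxable wages = $1889.74 − $71.79 = $1817.95
State withholding: $1817.95 × 0.0725 = $131.80
Local income tax: $1817.95 × 0.04 = $72.72
Federal withholding: $1817.95 × 0.22 = $399.95
SDI: cap not yet reached, full $1889.74 is subject → $1889.74 × 0.01 = $18.90
State unemployment insurance (employee share): $1889.74 × 0.01 = $18.90
Garnishment: $1889.74 × 0.05 = $94.49
Union dues: $19.90
Parking deduction: $176.79
Total deductions = $71.79 + $131.80 + $72.72 + $399.95 + $18.90 + $18.90 + $94.49 + $19.90 + $176.79 = $1005.24
Net pay = $1889.74 − $1005.24 = $884.50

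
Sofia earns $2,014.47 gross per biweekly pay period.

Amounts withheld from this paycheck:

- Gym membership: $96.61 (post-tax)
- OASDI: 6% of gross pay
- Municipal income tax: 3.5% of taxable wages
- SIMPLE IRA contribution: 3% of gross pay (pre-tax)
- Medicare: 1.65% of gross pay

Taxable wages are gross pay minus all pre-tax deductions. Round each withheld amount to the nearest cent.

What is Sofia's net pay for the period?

$1,634.93

SIMPLE IRA contribution: $2,014.47 × 0.03 = $60.43
Taxable wages = $2,014.47 − $60.43 = $1,954.04
Municipal income tax: $1,954.04 × 0.035 = $68.39
Medicare: $2,014.47 × 0.0165 = $33.24
OASDI: $2,014.47 × 0.06 = $120.87
Gym membership: $96.61
Total deductions = $60.43 + $68.39 + $33.24 + $120.87 + $96.61 = $379.54
Net pay = $2,014.47 − $379.54 = $1,634.93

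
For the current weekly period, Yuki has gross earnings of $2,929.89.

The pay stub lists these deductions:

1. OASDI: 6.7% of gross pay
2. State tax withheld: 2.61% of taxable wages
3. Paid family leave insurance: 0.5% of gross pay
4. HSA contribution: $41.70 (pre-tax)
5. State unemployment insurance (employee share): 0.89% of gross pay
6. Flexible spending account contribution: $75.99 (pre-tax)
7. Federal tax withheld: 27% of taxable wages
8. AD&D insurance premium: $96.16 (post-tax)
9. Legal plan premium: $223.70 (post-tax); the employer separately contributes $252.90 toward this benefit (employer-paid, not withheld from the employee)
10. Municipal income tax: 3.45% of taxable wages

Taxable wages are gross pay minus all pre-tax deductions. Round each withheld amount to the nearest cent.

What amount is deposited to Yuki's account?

Flexible spending account contribution: $75.99
HSA contribution: $41.70
Pre-tax total = $75.99 + $41.70 = $117.69
Taxable wages = $2,929.89 − $117.69 = $2,812.20
Municipal income tax: $2,812.20 × 0.0345 = $97.02
Federal tax withheld: $2,812.20 × 0.27 = $759.29
State tax withheld: $2,812.20 × 0.0261 = $73.40
Paid family leave insurance: $2,929.89 × 0.005 = $14.65
State unemployment insurance (employee share): $2,929.89 × 0.0089 = $26.08
OASDI: $2,929.89 × 0.067 = $196.30
Legal plan premium: $223.70
AD&D insurance premium: $96.16
(Employer's $252.90 toward legal plan premium is not withheld from the employee.)
Total deductions = $75.99 + $41.70 + $97.02 + $759.29 + $73.40 + $14.65 + $26.08 + $196.30 + $223.70 + $96.16 = $1,604.29
Net pay = $2,929.89 − $1,604.29 = $1,325.60

$1,325.60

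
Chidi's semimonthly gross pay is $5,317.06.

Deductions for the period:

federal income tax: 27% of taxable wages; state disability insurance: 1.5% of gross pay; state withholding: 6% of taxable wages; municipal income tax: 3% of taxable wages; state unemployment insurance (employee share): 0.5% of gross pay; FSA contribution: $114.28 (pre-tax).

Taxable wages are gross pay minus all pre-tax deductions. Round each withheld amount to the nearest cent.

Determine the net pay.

FSA contribution: $114.28
Taxable wages = $5,317.06 − $114.28 = $5,202.78
Federal income tax: $5,202.78 × 0.27 = $1,404.75
State withholding: $5,202.78 × 0.06 = $312.17
Municipal income tax: $5,202.78 × 0.03 = $156.08
State unemployment insurance (employee share): $5,317.06 × 0.005 = $26.59
State disability insurance: $5,317.06 × 0.015 = $79.76
Total deductions = $114.28 + $1,404.75 + $312.17 + $156.08 + $26.59 + $79.76 = $2,093.63
Net pay = $5,317.06 − $2,093.63 = $3,223.43

$3,223.43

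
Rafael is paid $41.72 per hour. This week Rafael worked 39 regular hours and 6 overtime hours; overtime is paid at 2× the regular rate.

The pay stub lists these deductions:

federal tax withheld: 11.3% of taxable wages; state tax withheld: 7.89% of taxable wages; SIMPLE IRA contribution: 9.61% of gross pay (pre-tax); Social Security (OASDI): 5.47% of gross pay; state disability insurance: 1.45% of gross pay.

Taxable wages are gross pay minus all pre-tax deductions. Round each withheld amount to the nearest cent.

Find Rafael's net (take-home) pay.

$1406.94

Regular pay: 39 × $41.72 = $1627.08
Overtime pay: 6 × $41.72 × 2 = $500.64
Gross pay = $1627.08 + $500.64 = $2127.72
SIMPLE IRA contribution: $2127.72 × 0.0961 = $204.47
Taxable wages = $2127.72 − $204.47 = $1923.25
Federal tax withheld: $1923.25 × 0.113 = $217.33
State tax withheld: $1923.25 × 0.0789 = $151.74
Social Security (OASDI): $2127.72 × 0.0547 = $116.39
State disability insurance: $2127.72 × 0.0145 = $30.85
Total deductions = $204.47 + $217.33 + $151.74 + $116.39 + $30.85 = $720.78
Net pay = $2127.72 − $720.78 = $1406.94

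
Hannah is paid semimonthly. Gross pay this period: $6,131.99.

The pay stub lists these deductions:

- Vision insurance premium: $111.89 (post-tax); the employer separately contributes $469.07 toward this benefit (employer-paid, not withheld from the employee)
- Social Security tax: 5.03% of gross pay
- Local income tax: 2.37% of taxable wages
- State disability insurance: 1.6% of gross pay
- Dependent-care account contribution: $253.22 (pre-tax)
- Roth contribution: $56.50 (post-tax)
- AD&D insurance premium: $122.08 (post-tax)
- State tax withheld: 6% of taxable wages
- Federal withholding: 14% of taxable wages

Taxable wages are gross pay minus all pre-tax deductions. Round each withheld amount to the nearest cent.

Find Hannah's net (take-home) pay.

Dependent-care account contribution: $253.22
Taxable wages = $6,131.99 − $253.22 = $5,878.77
Federal withholding: $5,878.77 × 0.14 = $823.03
Local income tax: $5,878.77 × 0.0237 = $139.33
State tax withheld: $5,878.77 × 0.06 = $352.73
Social Security tax: $6,131.99 × 0.0503 = $308.44
State disability insurance: $6,131.99 × 0.016 = $98.11
AD&D insurance premium: $122.08
Roth contribution: $56.50
Vision insurance premium: $111.89
(Employer's $469.07 toward vision insurance premium is not withheld from the employee.)
Total deductions = $253.22 + $823.03 + $139.33 + $352.73 + $308.44 + $98.11 + $122.08 + $56.50 + $111.89 = $2,265.33
Net pay = $6,131.99 − $2,265.33 = $3,866.66

$3,866.66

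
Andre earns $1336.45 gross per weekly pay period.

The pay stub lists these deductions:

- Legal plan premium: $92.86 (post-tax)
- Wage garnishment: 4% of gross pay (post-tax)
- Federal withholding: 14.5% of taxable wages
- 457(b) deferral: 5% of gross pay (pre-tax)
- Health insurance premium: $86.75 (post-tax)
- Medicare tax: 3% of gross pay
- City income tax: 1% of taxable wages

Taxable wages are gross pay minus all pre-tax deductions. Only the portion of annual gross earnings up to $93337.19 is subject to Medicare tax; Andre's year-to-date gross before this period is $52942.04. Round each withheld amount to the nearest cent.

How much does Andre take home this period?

457(b) deferral: $1336.45 × 0.05 = $66.82
Taxable wages = $1336.45 − $66.82 = $1269.63
City income tax: $1269.63 × 0.01 = $12.70
Federal withholding: $1269.63 × 0.145 = $184.10
Medicare tax: cap not yet reached, full $1336.45 is subject → $1336.45 × 0.03 = $40.09
Wage garnishment: $1336.45 × 0.04 = $53.46
Health insurance premium: $86.75
Legal plan premium: $92.86
Total deductions = $66.82 + $12.70 + $184.10 + $40.09 + $53.46 + $86.75 + $92.86 = $536.78
Net pay = $1336.45 − $536.78 = $799.67

$799.67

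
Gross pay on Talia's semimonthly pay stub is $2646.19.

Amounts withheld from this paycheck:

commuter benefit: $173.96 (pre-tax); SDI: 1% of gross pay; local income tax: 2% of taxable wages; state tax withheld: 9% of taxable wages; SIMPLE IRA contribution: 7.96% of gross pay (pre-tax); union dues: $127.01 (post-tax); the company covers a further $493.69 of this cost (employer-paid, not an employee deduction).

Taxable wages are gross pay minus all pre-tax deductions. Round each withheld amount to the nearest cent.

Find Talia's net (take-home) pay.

$1859.35

Commuter benefit: $173.96
SIMPLE IRA contribution: $2646.19 × 0.0796 = $210.64
Pre-tax total = $173.96 + $210.64 = $384.60
Taxable wages = $2646.19 − $384.60 = $2261.59
State tax withheld: $2261.59 × 0.09 = $203.54
Local income tax: $2261.59 × 0.02 = $45.23
SDI: $2646.19 × 0.01 = $26.46
Union dues: $127.01
(Employer's $493.69 toward union dues is not withheld from the employee.)
Total deductions = $173.96 + $210.64 + $203.54 + $45.23 + $26.46 + $127.01 = $786.84
Net pay = $2646.19 − $786.84 = $1859.35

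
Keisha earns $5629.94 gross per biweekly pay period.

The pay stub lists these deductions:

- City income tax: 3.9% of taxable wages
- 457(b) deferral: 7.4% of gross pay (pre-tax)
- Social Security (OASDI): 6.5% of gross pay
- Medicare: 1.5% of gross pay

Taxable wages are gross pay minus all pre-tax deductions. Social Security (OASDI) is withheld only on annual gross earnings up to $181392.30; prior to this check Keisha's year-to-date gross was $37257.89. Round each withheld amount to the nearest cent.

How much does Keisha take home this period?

457(b) deferral: $5629.94 × 0.074 = $416.62
Taxable wages = $5629.94 − $416.62 = $5213.32
City income tax: $5213.32 × 0.039 = $203.32
Social Security (OASDI): cap not yet reached, full $5629.94 is subject → $5629.94 × 0.065 = $365.95
Medicare: $5629.94 × 0.015 = $84.45
Total deductions = $416.62 + $203.32 + $365.95 + $84.45 = $1070.34
Net pay = $5629.94 − $1070.34 = $4559.60

$4559.60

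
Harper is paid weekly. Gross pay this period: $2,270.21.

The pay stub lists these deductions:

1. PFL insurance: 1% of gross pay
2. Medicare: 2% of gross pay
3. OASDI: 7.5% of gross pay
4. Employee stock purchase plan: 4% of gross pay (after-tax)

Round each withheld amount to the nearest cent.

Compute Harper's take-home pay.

$1,941.03

OASDI: $2,270.21 × 0.075 = $170.27
Medicare: $2,270.21 × 0.02 = $45.40
PFL insurance: $2,270.21 × 0.01 = $22.70
Employee stock purchase plan: $2,270.21 × 0.04 = $90.81
Total deductions = $170.27 + $45.40 + $22.70 + $90.81 = $329.18
Net pay = $2,270.21 − $329.18 = $1,941.03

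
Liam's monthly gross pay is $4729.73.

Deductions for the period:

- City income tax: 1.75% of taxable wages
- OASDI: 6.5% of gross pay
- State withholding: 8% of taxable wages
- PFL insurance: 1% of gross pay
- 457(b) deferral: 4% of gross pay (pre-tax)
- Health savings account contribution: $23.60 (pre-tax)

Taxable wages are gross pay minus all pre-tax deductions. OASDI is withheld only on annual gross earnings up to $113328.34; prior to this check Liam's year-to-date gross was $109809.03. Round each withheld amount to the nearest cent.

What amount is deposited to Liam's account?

Health savings account contribution: $23.60
457(b) deferral: $4729.73 × 0.04 = $189.19
Pre-tax total = $23.60 + $189.19 = $212.79
Taxable wages = $4729.73 − $212.79 = $4516.94
City income tax: $4516.94 × 0.0175 = $79.05
State withholding: $4516.94 × 0.08 = $361.36
OASDI: only $113328.34 − $109809.03 = $3519.31 of this check is subject → $3519.31 × 0.065 = $228.76
PFL insurance: $4729.73 × 0.01 = $47.30
Total deductions = $23.60 + $189.19 + $79.05 + $361.36 + $228.76 + $47.30 = $929.26
Net pay = $4729.73 − $929.26 = $3800.47

$3800.47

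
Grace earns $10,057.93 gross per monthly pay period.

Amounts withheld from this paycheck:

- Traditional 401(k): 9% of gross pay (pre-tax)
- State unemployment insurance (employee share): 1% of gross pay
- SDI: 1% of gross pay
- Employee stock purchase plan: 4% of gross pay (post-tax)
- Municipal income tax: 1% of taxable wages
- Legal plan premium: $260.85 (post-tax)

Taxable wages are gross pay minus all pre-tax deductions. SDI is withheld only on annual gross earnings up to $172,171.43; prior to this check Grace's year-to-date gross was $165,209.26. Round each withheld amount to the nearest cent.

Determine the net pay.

Traditional 401(k): $10,057.93 × 0.09 = $905.21
Taxable wages = $10,057.93 − $905.21 = $9,152.72
Municipal income tax: $9,152.72 × 0.01 = $91.53
SDI: only $172,171.43 − $165,209.26 = $6,962.17 of this check is subject → $6,962.17 × 0.01 = $69.62
State unemployment insurance (employee share): $10,057.93 × 0.01 = $100.58
Employee stock purchase plan: $10,057.93 × 0.04 = $402.32
Legal plan premium: $260.85
Total deductions = $905.21 + $91.53 + $69.62 + $100.58 + $402.32 + $260.85 = $1,830.11
Net pay = $10,057.93 − $1,830.11 = $8,227.82

$8,227.82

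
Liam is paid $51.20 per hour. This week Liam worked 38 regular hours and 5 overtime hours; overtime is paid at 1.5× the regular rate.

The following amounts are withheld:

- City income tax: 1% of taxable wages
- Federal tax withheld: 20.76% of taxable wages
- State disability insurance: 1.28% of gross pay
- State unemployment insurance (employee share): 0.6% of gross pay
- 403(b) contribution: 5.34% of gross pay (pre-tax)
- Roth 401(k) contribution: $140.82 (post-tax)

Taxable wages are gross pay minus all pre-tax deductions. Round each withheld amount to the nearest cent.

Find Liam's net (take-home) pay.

$1540.73

Regular pay: 38 × $51.20 = $1945.60
Overtime pay: 5 × $51.20 × 1.5 = $384.00
Gross pay = $1945.60 + $384.00 = $2329.60
403(b) contribution: $2329.60 × 0.0534 = $124.40
Taxable wages = $2329.60 − $124.40 = $2205.20
Federal tax withheld: $2205.20 × 0.2076 = $457.80
City income tax: $2205.20 × 0.01 = $22.05
State disability insurance: $2329.60 × 0.0128 = $29.82
State unemployment insurance (employee share): $2329.60 × 0.006 = $13.98
Roth 401(k) contribution: $140.82
Total deductions = $124.40 + $457.80 + $22.05 + $29.82 + $13.98 + $140.82 = $788.87
Net pay = $2329.60 − $788.87 = $1540.73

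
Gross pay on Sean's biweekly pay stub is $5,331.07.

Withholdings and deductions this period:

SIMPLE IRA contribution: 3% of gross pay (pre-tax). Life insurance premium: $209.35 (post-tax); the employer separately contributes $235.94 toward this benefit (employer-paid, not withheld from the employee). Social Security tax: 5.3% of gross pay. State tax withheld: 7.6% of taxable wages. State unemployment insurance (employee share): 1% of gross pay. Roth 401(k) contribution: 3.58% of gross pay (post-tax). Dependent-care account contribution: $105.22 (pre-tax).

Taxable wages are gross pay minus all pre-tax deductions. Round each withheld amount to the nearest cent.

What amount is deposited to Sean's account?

Dependent-care account contribution: $105.22
SIMPLE IRA contribution: $5,331.07 × 0.03 = $159.93
Pre-tax total = $105.22 + $159.93 = $265.15
Taxable wages = $5,331.07 − $265.15 = $5,065.92
State tax withheld: $5,065.92 × 0.076 = $385.01
State unemployment insurance (employee share): $5,331.07 × 0.01 = $53.31
Social Security tax: $5,331.07 × 0.053 = $282.55
Roth 401(k) contribution: $5,331.07 × 0.0358 = $190.85
Life insurance premium: $209.35
(Employer's $235.94 toward life insurance premium is not withheld from the employee.)
Total deductions = $105.22 + $159.93 + $385.01 + $53.31 + $282.55 + $190.85 + $209.35 = $1,386.22
Net pay = $5,331.07 − $1,386.22 = $3,944.85

$3,944.85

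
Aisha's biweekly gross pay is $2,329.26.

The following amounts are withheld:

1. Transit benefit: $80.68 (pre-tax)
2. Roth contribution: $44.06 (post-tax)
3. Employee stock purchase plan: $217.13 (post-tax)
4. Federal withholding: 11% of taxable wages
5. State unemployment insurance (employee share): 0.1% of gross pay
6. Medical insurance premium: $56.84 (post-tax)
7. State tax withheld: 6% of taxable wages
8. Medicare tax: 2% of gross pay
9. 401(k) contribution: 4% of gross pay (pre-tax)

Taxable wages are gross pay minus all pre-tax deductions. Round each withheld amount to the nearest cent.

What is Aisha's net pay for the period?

$1,422.04

401(k) contribution: $2,329.26 × 0.04 = $93.17
Transit benefit: $80.68
Pre-tax total = $93.17 + $80.68 = $173.85
Taxable wages = $2,329.26 − $173.85 = $2,155.41
Federal withholding: $2,155.41 × 0.11 = $237.10
State tax withheld: $2,155.41 × 0.06 = $129.32
Medicare tax: $2,329.26 × 0.02 = $46.59
State unemployment insurance (employee share): $2,329.26 × 0.001 = $2.33
Employee stock purchase plan: $217.13
Roth contribution: $44.06
Medical insurance premium: $56.84
Total deductions = $93.17 + $80.68 + $237.10 + $129.32 + $46.59 + $2.33 + $217.13 + $44.06 + $56.84 = $907.22
Net pay = $2,329.26 − $907.22 = $1,422.04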